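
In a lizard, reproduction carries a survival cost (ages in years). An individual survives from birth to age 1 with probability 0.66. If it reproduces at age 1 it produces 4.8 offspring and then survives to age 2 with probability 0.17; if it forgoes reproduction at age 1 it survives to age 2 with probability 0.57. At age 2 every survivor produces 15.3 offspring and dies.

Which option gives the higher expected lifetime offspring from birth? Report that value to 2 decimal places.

5.76

breed at age 1: R₀ = 0.66 × (4.8 + 0.17 × 15.3) = 0.66 × 7.4010 = 4.8847
delay to age 2: R₀ = 0.66 × (0.57 × 15.3) = 0.66 × 8.7210 = 5.7559
Higher: delay to age 2 (5.7559).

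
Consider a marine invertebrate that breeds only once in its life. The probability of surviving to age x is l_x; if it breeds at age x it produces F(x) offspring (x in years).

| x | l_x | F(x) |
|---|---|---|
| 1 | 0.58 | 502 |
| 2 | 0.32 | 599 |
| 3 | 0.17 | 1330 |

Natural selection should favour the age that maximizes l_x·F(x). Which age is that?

1

Expected offspring if breeding at age x = l_x × F(x):
  age 1: 0.58 × 502 = 291.160
  age 2: 0.32 × 599 = 191.680
  age 3: 0.17 × 1330 = 226.100
Maximum at age 1 (291.160).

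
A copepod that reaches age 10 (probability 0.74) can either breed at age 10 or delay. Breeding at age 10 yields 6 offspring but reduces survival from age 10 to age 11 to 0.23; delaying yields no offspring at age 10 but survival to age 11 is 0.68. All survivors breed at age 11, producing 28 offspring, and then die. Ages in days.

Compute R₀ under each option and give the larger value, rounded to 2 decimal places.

14.09

breed at age 10: R₀ = 0.74 × (6 + 0.23 × 28) = 0.74 × 12.4400 = 9.2056
delay to age 11: R₀ = 0.74 × (0.68 × 28) = 0.74 × 19.0400 = 14.0896
Higher: delay to age 11 (14.0896).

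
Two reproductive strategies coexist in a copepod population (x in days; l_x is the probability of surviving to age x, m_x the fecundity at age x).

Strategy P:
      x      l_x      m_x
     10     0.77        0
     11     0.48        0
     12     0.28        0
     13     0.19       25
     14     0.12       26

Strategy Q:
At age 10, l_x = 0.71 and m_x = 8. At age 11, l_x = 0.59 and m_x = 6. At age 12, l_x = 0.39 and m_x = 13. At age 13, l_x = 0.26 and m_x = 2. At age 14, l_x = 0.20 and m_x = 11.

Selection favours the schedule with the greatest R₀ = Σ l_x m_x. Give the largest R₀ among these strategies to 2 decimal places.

Strategy P: R₀ = 0.77×0 + 0.48×0 + 0.28×0 + 0.19×25 + 0.12×26 = 7.8700
Strategy Q: R₀ = 0.71×8 + 0.59×6 + 0.39×13 + 0.26×2 + 0.20×11 = 17.0100
Highest R₀: strategy Q with 17.0100.

17.01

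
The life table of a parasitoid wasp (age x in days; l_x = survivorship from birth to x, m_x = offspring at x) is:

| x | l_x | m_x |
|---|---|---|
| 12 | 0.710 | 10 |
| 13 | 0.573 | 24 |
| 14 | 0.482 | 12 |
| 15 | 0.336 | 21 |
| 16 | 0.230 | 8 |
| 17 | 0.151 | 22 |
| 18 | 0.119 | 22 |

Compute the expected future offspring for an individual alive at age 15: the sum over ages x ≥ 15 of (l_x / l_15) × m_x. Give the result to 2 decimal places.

l_15 = 0.336. Conditional survival from age 15 to x is l_x / l_15.
  x=15: (0.336/0.336) × 21 = 21.0000
  x=16: (0.230/0.336) × 8 = 5.4762
  x=17: (0.151/0.336) × 22 = 9.8869
  x=18: (0.119/0.336) × 22 = 7.7917
Sum = 21.0000 + 5.4762 + 9.8869 + 7.7917 = 44.1548

44.15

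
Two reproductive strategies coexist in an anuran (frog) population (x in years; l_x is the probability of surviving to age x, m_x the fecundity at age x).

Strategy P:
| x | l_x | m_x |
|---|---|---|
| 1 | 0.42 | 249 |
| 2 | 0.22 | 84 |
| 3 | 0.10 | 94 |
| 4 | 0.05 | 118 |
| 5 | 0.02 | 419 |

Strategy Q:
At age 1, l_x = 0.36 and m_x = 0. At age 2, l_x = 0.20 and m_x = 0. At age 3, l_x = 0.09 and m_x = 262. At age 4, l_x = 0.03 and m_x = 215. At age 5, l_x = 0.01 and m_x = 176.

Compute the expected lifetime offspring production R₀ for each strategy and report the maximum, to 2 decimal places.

Strategy P: R₀ = 0.42×249 + 0.22×84 + 0.10×94 + 0.05×118 + 0.02×419 = 146.7400
Strategy Q: R₀ = 0.36×0 + 0.20×0 + 0.09×262 + 0.03×215 + 0.01×176 = 31.7900
Highest R₀: strategy P with 146.7400.

146.74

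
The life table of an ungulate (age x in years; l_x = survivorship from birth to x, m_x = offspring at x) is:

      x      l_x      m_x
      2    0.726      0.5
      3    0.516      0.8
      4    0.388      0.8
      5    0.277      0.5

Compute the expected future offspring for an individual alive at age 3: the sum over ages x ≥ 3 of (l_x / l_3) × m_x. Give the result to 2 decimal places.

1.67

l_3 = 0.516. Conditional survival from age 3 to x is l_x / l_3.
  x=3: (0.516/0.516) × 0.8 = 0.8000
  x=4: (0.388/0.516) × 0.8 = 0.6016
  x=5: (0.277/0.516) × 0.5 = 0.2684
Sum = 0.8000 + 0.6016 + 0.2684 = 1.6700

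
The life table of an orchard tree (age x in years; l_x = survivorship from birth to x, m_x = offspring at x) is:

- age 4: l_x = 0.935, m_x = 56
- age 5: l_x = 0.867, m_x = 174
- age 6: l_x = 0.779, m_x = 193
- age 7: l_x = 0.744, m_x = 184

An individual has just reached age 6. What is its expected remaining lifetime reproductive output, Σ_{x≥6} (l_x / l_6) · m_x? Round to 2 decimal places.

l_6 = 0.779. Conditional survival from age 6 to x is l_x / l_6.
  x=6: (0.779/0.779) × 193 = 193.0000
  x=7: (0.744/0.779) × 184 = 175.7330
Sum = 193.0000 + 175.7330 = 368.7330

368.73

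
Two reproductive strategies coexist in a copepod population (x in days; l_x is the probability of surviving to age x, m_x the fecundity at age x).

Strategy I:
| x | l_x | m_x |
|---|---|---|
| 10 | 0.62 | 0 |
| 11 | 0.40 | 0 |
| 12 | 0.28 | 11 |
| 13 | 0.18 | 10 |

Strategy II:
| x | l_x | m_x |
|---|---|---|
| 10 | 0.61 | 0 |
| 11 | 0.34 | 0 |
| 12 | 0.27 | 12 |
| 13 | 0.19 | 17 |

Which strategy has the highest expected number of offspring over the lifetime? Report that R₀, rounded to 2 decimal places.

6.47

Strategy I: R₀ = 0.62×0 + 0.40×0 + 0.28×11 + 0.18×10 = 4.8800
Strategy II: R₀ = 0.61×0 + 0.34×0 + 0.27×12 + 0.19×17 = 6.4700
Highest R₀: strategy II with 6.4700.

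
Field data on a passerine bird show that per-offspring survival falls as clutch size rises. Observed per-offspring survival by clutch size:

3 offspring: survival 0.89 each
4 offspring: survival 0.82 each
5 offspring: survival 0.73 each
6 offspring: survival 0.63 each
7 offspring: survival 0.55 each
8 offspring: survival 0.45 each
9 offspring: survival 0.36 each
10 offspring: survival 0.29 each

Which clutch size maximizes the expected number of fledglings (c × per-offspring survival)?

7

Expected fledglings = c × s(c):
  c=3: 3 × 0.89 = 2.670
  c=4: 4 × 0.82 = 3.280
  c=5: 5 × 0.73 = 3.650
  c=6: 6 × 0.63 = 3.780
  c=7: 7 × 0.55 = 3.850
  c=8: 8 × 0.45 = 3.600
  c=9: 9 × 0.36 = 3.240
  c=10: 10 × 0.29 = 2.900
Maximum at c = 7 (3.850 fledglings).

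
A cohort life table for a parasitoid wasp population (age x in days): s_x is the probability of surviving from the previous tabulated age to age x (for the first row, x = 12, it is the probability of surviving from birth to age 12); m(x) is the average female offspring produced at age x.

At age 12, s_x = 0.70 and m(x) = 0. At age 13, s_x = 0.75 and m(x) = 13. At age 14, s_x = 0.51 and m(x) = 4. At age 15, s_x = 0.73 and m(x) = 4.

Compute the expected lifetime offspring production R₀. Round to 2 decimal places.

8.68

Survivorship from birth: l_x = s_12·s_13·…·s_x.
  l_12 = 0.70000
  l_13 = 0.52500
  l_14 = 0.26775
  l_15 = 0.19546
R₀ = Σ l_x m(x):
  age 12: 0.70000 × 0 = 0.0000
  age 13: 0.52500 × 13 = 6.8250
  age 14: 0.26775 × 4 = 1.0710
  age 15: 0.19546 × 4 = 0.7818
R₀ = 0.0000 + 6.8250 + 1.0710 + 0.7818 = 8.6778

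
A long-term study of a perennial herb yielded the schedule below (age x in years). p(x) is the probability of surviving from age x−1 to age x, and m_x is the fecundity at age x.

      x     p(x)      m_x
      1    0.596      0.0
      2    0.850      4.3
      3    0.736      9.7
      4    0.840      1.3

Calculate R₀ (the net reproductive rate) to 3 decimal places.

Survivorship from birth: l_x = p_1·p_2·…·p_x.
  l_1 = 0.59600
  l_2 = 0.50660
  l_3 = 0.37286
  l_4 = 0.31320
R₀ = Σ l_x m_x:
  age 1: 0.59600 × 0.0 = 0.0000
  age 2: 0.50660 × 4.3 = 2.1784
  age 3: 0.37286 × 9.7 = 3.6167
  age 4: 0.31320 × 1.3 = 0.4072
R₀ = 0.0000 + 2.1784 + 3.6167 + 0.4072 = 6.2023

6.202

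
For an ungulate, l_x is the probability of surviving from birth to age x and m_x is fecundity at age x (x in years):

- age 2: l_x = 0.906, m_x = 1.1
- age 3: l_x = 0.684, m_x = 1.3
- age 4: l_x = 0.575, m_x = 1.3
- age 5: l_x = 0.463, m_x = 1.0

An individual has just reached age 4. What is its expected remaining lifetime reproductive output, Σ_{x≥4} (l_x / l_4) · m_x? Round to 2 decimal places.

2.11

l_4 = 0.575. Conditional survival from age 4 to x is l_x / l_4.
  x=4: (0.575/0.575) × 1.3 = 1.3000
  x=5: (0.463/0.575) × 1.0 = 0.8052
Sum = 1.3000 + 0.8052 = 2.1052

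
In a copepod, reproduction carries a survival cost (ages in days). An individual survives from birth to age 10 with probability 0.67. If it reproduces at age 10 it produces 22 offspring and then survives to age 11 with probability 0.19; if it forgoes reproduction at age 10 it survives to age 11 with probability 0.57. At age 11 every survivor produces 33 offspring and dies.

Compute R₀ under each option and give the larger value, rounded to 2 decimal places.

breed at age 10: R₀ = 0.67 × (22 + 0.19 × 33) = 0.67 × 28.2700 = 18.9409
delay to age 11: R₀ = 0.67 × (0.57 × 33) = 0.67 × 18.8100 = 12.6027
Higher: breed at age 10 (18.9409).

18.94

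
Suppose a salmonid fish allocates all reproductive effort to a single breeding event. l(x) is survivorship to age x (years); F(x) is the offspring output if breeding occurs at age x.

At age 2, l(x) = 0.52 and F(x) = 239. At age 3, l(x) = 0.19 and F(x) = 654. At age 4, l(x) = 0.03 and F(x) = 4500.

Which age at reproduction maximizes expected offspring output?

4

Expected offspring if breeding at age x = l(x) × F(x):
  age 2: 0.52 × 239 = 124.280
  age 3: 0.19 × 654 = 124.260
  age 4: 0.03 × 4500 = 135.000
Maximum at age 4 (135.000).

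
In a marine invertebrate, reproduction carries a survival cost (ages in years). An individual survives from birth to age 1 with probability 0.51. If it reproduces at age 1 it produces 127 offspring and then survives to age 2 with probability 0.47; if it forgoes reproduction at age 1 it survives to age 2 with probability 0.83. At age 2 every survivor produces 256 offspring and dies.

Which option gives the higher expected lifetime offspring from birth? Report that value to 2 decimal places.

126.13

breed at age 1: R₀ = 0.51 × (127 + 0.47 × 256) = 0.51 × 247.3200 = 126.1332
delay to age 2: R₀ = 0.51 × (0.83 × 256) = 0.51 × 212.4800 = 108.3648
Higher: breed at age 1 (126.1332).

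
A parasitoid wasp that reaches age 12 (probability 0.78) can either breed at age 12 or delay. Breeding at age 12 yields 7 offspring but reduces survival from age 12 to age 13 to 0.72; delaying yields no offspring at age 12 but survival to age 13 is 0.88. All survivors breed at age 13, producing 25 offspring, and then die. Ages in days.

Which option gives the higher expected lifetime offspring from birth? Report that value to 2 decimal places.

19.50

breed at age 12: R₀ = 0.78 × (7 + 0.72 × 25) = 0.78 × 25.0000 = 19.5000
delay to age 13: R₀ = 0.78 × (0.88 × 25) = 0.78 × 22.0000 = 17.1600
Higher: breed at age 12 (19.5000).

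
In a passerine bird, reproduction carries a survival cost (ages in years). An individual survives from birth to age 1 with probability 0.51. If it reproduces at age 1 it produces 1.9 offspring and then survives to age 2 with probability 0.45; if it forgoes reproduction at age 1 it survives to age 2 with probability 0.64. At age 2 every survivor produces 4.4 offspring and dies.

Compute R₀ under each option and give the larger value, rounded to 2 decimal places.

breed at age 1: R₀ = 0.51 × (1.9 + 0.45 × 4.4) = 0.51 × 3.8800 = 1.9788
delay to age 2: R₀ = 0.51 × (0.64 × 4.4) = 0.51 × 2.8160 = 1.4362
Higher: breed at age 1 (1.9788).

1.98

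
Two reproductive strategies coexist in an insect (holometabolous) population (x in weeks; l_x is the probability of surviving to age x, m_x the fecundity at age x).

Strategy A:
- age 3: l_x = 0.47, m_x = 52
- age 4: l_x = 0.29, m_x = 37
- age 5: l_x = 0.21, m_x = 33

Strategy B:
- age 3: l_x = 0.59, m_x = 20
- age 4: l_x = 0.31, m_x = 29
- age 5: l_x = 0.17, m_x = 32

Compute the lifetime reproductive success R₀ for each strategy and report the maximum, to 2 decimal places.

Strategy A: R₀ = 0.47×52 + 0.29×37 + 0.21×33 = 42.1000
Strategy B: R₀ = 0.59×20 + 0.31×29 + 0.17×32 = 26.2300
Highest R₀: strategy A with 42.1000.

42.10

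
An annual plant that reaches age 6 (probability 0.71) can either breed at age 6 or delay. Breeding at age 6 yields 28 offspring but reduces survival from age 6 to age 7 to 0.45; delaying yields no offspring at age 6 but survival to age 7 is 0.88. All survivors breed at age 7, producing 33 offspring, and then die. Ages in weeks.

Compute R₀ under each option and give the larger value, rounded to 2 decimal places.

breed at age 6: R₀ = 0.71 × (28 + 0.45 × 33) = 0.71 × 42.8500 = 30.4235
delay to age 7: R₀ = 0.71 × (0.88 × 33) = 0.71 × 29.0400 = 20.6184
Higher: breed at age 6 (30.4235).

30.42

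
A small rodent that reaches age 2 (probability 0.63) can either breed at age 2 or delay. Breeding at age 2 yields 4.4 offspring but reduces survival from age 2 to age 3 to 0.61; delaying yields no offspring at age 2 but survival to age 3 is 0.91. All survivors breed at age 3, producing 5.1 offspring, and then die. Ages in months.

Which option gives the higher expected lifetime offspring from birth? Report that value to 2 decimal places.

breed at age 2: R₀ = 0.63 × (4.4 + 0.61 × 5.1) = 0.63 × 7.5110 = 4.7319
delay to age 3: R₀ = 0.63 × (0.91 × 5.1) = 0.63 × 4.6410 = 2.9238
Higher: breed at age 2 (4.7319).

4.73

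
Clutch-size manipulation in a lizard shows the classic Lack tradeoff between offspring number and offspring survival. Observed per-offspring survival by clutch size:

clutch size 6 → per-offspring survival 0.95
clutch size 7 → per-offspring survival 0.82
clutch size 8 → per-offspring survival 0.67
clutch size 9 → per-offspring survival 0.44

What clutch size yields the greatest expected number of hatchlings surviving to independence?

7

Expected hatchlings surviving to independence = c × s(c):
  c=6: 6 × 0.95 = 5.700
  c=7: 7 × 0.82 = 5.740
  c=8: 8 × 0.67 = 5.360
  c=9: 9 × 0.44 = 3.960
Maximum at c = 7 (5.740 hatchlings surviving to independence).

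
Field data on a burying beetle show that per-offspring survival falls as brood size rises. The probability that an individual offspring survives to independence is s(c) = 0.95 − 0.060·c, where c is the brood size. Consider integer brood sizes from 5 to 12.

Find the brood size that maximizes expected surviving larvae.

8

Expected surviving larvae = c × s(c):
  c=5: 5 × 0.650 = 3.250
  c=6: 6 × 0.590 = 3.540
  c=7: 7 × 0.530 = 3.710
  c=8: 8 × 0.470 = 3.760
  c=9: 9 × 0.410 = 3.690
  c=10: 10 × 0.350 = 3.500
  c=11: 11 × 0.290 = 3.190
  c=12: 12 × 0.230 = 2.760
Maximum at c = 8 (3.760 surviving larvae).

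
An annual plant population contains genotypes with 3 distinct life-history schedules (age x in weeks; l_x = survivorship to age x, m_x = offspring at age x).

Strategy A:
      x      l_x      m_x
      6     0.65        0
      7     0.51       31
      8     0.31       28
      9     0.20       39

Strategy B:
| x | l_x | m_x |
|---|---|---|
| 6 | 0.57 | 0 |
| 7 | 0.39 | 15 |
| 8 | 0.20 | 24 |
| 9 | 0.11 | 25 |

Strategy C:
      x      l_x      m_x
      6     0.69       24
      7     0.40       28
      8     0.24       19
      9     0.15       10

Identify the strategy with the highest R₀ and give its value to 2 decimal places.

Strategy A: R₀ = 0.65×0 + 0.51×31 + 0.31×28 + 0.20×39 = 32.2900
Strategy B: R₀ = 0.57×0 + 0.39×15 + 0.20×24 + 0.11×25 = 13.4000
Strategy C: R₀ = 0.69×24 + 0.40×28 + 0.24×19 + 0.15×10 = 33.8200
Highest R₀: strategy C with 33.8200.

33.82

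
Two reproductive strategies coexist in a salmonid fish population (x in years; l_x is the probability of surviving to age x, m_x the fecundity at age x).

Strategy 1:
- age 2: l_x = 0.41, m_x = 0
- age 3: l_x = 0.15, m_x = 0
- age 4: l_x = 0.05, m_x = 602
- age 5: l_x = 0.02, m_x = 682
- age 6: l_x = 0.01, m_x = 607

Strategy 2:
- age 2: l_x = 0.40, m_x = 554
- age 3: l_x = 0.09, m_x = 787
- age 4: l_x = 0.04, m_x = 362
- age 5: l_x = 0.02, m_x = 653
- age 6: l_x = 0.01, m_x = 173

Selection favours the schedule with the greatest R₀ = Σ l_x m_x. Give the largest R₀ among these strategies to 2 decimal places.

321.70

Strategy 1: R₀ = 0.41×0 + 0.15×0 + 0.05×602 + 0.02×682 + 0.01×607 = 49.8100
Strategy 2: R₀ = 0.40×554 + 0.09×787 + 0.04×362 + 0.02×653 + 0.01×173 = 321.7000
Highest R₀: strategy 2 with 321.7000.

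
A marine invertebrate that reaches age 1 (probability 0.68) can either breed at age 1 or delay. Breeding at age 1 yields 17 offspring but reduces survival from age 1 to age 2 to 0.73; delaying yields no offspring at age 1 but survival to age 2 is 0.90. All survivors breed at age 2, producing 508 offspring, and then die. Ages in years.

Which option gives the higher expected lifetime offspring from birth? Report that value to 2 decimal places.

310.90

breed at age 1: R₀ = 0.68 × (17 + 0.73 × 508) = 0.68 × 387.8400 = 263.7312
delay to age 2: R₀ = 0.68 × (0.90 × 508) = 0.68 × 457.2000 = 310.8960
Higher: delay to age 2 (310.8960).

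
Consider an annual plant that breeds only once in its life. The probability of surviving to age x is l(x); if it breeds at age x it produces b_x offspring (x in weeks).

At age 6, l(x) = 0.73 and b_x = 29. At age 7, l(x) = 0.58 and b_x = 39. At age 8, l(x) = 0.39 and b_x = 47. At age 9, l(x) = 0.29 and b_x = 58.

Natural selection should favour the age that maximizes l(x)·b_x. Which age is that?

Expected offspring if breeding at age x = l(x) × b_x:
  age 6: 0.73 × 29 = 21.170
  age 7: 0.58 × 39 = 22.620
  age 8: 0.39 × 47 = 18.330
  age 9: 0.29 × 58 = 16.820
Maximum at age 7 (22.620).

7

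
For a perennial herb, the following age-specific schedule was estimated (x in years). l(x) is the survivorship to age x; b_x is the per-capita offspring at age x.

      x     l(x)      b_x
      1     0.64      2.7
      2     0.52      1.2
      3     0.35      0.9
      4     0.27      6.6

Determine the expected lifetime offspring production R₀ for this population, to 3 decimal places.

4.449

R₀ = Σ l(x) b_x:
  age 1: 0.64 × 2.7 = 1.7280
  age 2: 0.52 × 1.2 = 0.6240
  age 3: 0.35 × 0.9 = 0.3150
  age 4: 0.27 × 6.6 = 1.7820
R₀ = 1.7280 + 0.6240 + 0.3150 + 1.7820 = 4.4490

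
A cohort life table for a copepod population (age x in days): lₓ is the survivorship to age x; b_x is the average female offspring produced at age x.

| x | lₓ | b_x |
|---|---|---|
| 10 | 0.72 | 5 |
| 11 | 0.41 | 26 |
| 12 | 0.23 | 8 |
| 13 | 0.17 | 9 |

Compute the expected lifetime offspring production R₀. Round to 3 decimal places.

R₀ = Σ lₓ b_x:
  age 10: 0.72 × 5 = 3.6000
  age 11: 0.41 × 26 = 10.6600
  age 12: 0.23 × 8 = 1.8400
  age 13: 0.17 × 9 = 1.5300
R₀ = 3.6000 + 10.6600 + 1.8400 + 1.5300 = 17.6300

17.630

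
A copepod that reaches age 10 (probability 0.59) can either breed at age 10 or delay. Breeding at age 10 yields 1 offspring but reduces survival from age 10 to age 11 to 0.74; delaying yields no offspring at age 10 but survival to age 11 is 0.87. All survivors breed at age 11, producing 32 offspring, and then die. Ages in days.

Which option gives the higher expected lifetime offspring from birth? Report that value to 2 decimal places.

16.43

breed at age 10: R₀ = 0.59 × (1 + 0.74 × 32) = 0.59 × 24.6800 = 14.5612
delay to age 11: R₀ = 0.59 × (0.87 × 32) = 0.59 × 27.8400 = 16.4256
Higher: delay to age 11 (16.4256).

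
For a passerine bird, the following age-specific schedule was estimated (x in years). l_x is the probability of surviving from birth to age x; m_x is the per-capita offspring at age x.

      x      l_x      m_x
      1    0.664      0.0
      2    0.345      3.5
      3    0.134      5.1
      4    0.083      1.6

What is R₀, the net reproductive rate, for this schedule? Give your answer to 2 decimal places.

R₀ = Σ l_x m_x:
  age 1: 0.664 × 0.0 = 0.0000
  age 2: 0.345 × 3.5 = 1.2075
  age 3: 0.134 × 5.1 = 0.6834
  age 4: 0.083 × 1.6 = 0.1328
R₀ = 0.0000 + 1.2075 + 0.6834 + 0.1328 = 2.0237

2.02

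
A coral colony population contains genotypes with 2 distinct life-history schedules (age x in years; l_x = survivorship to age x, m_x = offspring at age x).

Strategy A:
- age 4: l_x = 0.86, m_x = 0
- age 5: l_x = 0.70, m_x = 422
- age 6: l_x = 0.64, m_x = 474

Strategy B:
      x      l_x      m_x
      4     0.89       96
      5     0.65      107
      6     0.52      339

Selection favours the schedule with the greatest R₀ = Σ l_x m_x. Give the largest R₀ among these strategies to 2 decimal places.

598.76

Strategy A: R₀ = 0.86×0 + 0.70×422 + 0.64×474 = 598.7600
Strategy B: R₀ = 0.89×96 + 0.65×107 + 0.52×339 = 331.2700
Highest R₀: strategy A with 598.7600.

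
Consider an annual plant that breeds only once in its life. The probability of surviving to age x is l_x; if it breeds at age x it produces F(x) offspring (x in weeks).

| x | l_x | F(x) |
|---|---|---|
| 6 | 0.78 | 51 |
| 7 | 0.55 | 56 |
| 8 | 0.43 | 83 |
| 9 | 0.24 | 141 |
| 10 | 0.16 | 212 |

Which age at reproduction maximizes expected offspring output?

Expected offspring if breeding at age x = l_x × F(x):
  age 6: 0.78 × 51 = 39.780
  age 7: 0.55 × 56 = 30.800
  age 8: 0.43 × 83 = 35.690
  age 9: 0.24 × 141 = 33.840
  age 10: 0.16 × 212 = 33.920
Maximum at age 6 (39.780).

6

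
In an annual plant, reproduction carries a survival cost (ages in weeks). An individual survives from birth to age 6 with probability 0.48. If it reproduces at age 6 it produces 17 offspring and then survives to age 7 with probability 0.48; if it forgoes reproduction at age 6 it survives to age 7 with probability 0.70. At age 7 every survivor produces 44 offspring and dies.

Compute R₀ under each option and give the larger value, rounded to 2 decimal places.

18.30

breed at age 6: R₀ = 0.48 × (17 + 0.48 × 44) = 0.48 × 38.1200 = 18.2976
delay to age 7: R₀ = 0.48 × (0.70 × 44) = 0.48 × 30.8000 = 14.7840
Higher: breed at age 6 (18.2976).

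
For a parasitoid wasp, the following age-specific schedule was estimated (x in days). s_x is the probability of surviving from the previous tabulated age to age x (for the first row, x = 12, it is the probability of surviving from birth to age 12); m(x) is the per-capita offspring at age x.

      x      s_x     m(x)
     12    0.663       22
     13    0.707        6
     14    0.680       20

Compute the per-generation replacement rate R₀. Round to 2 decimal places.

23.77

Survivorship from birth: l_x = s_12·s_13·…·s_x.
  l_12 = 0.66300
  l_13 = 0.46874
  l_14 = 0.31874
R₀ = Σ l_x m(x):
  age 12: 0.66300 × 22 = 14.5860
  age 13: 0.46874 × 6 = 2.8124
  age 14: 0.31874 × 20 = 6.3748
R₀ = 14.5860 + 2.8124 + 6.3748 = 23.7732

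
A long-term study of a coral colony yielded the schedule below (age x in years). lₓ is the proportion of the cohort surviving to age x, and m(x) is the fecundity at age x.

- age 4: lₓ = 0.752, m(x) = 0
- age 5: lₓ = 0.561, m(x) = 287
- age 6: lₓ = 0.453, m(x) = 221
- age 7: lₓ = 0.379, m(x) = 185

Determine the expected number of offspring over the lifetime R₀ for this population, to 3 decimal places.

R₀ = Σ lₓ m(x):
  age 4: 0.752 × 0 = 0.0000
  age 5: 0.561 × 287 = 161.0070
  age 6: 0.453 × 221 = 100.1130
  age 7: 0.379 × 185 = 70.1150
R₀ = 0.0000 + 161.0070 + 100.1130 + 70.1150 = 331.2350

331.235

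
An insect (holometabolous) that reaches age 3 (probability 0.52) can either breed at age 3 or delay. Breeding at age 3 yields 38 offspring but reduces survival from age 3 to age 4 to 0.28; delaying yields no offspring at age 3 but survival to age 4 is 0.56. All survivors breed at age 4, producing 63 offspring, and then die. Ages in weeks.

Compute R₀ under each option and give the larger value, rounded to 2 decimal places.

breed at age 3: R₀ = 0.52 × (38 + 0.28 × 63) = 0.52 × 55.6400 = 28.9328
delay to age 4: R₀ = 0.52 × (0.56 × 63) = 0.52 × 35.2800 = 18.3456
Higher: breed at age 3 (28.9328).

28.93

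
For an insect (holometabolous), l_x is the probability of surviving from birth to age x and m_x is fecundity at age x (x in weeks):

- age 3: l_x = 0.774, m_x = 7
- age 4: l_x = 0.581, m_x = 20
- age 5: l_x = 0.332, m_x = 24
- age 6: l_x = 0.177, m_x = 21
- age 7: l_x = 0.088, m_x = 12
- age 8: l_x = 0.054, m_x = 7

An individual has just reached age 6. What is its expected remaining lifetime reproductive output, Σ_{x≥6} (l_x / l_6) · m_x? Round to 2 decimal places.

29.10

l_6 = 0.177. Conditional survival from age 6 to x is l_x / l_6.
  x=6: (0.177/0.177) × 21 = 21.0000
  x=7: (0.088/0.177) × 12 = 5.9661
  x=8: (0.054/0.177) × 7 = 2.1356
Sum = 21.0000 + 5.9661 + 2.1356 = 29.1017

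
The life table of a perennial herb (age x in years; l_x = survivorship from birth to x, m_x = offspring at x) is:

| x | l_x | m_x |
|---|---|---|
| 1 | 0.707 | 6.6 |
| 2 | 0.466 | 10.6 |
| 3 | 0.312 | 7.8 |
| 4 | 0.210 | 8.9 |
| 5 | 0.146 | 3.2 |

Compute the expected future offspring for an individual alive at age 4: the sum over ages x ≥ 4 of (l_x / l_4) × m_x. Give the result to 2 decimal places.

11.12

l_4 = 0.210. Conditional survival from age 4 to x is l_x / l_4.
  x=4: (0.210/0.210) × 8.9 = 8.9000
  x=5: (0.146/0.210) × 3.2 = 2.2248
Sum = 8.9000 + 2.2248 = 11.1248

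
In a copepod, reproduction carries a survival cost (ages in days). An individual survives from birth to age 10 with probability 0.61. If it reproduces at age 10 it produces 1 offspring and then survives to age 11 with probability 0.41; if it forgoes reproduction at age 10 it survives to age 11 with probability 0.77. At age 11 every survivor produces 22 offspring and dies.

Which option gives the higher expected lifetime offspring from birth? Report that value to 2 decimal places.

10.33

breed at age 10: R₀ = 0.61 × (1 + 0.41 × 22) = 0.61 × 10.0200 = 6.1122
delay to age 11: R₀ = 0.61 × (0.77 × 22) = 0.61 × 16.9400 = 10.3334
Higher: delay to age 11 (10.3334).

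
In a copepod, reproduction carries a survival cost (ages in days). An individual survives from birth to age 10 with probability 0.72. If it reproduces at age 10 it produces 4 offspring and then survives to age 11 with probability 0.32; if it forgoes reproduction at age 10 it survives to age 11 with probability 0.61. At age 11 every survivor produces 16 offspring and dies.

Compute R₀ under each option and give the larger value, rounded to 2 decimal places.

breed at age 10: R₀ = 0.72 × (4 + 0.32 × 16) = 0.72 × 9.1200 = 6.5664
delay to age 11: R₀ = 0.72 × (0.61 × 16) = 0.72 × 9.7600 = 7.0272
Higher: delay to age 11 (7.0272).

7.03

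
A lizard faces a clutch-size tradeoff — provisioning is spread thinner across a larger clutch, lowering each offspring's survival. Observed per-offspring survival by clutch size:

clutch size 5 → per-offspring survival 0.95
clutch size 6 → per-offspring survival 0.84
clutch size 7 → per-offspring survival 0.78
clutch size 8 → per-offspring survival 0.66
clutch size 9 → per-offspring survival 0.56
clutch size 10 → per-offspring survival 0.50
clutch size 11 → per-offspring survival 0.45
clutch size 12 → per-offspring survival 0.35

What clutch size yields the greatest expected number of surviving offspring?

7

Expected surviving offspring = c × s(c):
  c=5: 5 × 0.95 = 4.750
  c=6: 6 × 0.84 = 5.040
  c=7: 7 × 0.78 = 5.460
  c=8: 8 × 0.66 = 5.280
  c=9: 9 × 0.56 = 5.040
  c=10: 10 × 0.50 = 5.000
  c=11: 11 × 0.45 = 4.950
  c=12: 12 × 0.35 = 4.200
Maximum at c = 7 (5.460 surviving offspring).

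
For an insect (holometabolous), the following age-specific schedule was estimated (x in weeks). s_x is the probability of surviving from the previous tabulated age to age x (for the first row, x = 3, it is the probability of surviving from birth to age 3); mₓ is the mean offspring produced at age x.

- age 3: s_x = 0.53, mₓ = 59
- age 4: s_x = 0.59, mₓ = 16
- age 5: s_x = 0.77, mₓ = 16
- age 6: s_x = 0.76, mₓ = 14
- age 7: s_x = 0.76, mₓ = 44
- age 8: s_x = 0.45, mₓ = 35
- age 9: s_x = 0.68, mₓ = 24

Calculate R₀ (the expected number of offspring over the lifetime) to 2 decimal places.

Survivorship from birth: l_x = s_3·s_4·…·s_x.
  l_3 = 0.53000
  l_4 = 0.31270
  l_5 = 0.24078
  l_6 = 0.18299
  l_7 = 0.13907
  l_8 = 0.06258
  l_9 = 0.04256
R₀ = Σ l_x mₓ:
  age 3: 0.53000 × 59 = 31.2700
  age 4: 0.31270 × 16 = 5.0032
  age 5: 0.24078 × 16 = 3.8525
  age 6: 0.18299 × 14 = 2.5619
  age 7: 0.13907 × 44 = 6.1191
  age 8: 0.06258 × 35 = 2.1903
  age 9: 0.04256 × 24 = 1.0214
R₀ = 31.2700 + 5.0032 + 3.8525 + 2.5619 + 6.1191 + 2.1903 + 1.0214 = 52.0184

52.02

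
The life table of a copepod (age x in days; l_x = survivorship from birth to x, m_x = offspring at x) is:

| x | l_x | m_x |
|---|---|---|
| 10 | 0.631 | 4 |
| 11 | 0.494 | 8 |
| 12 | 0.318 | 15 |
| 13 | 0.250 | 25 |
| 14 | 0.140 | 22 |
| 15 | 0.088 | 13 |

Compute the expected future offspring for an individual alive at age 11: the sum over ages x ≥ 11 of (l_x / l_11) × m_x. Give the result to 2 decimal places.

38.86

l_11 = 0.494. Conditional survival from age 11 to x is l_x / l_11.
  x=11: (0.494/0.494) × 8 = 8.0000
  x=12: (0.318/0.494) × 15 = 9.6559
  x=13: (0.250/0.494) × 25 = 12.6518
  x=14: (0.140/0.494) × 22 = 6.2348
  x=15: (0.088/0.494) × 13 = 2.3158
Sum = 8.0000 + 9.6559 + 12.6518 + 6.2348 + 2.3158 = 38.8583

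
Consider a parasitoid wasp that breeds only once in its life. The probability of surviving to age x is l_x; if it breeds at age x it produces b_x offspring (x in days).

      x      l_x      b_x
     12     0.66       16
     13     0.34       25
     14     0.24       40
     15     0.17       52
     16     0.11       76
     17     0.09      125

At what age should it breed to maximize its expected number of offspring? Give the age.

17

Expected offspring if breeding at age x = l_x × b_x:
  age 12: 0.66 × 16 = 10.560
  age 13: 0.34 × 25 = 8.500
  age 14: 0.24 × 40 = 9.600
  age 15: 0.17 × 52 = 8.840
  age 16: 0.11 × 76 = 8.360
  age 17: 0.09 × 125 = 11.250
Maximum at age 17 (11.250).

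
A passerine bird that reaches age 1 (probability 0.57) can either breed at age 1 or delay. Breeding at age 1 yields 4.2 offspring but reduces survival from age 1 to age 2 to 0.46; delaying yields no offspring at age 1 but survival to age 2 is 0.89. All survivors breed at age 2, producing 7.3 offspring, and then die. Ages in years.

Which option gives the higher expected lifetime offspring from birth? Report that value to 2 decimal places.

breed at age 1: R₀ = 0.57 × (4.2 + 0.46 × 7.3) = 0.57 × 7.5580 = 4.3081
delay to age 2: R₀ = 0.57 × (0.89 × 7.3) = 0.57 × 6.4970 = 3.7033
Higher: breed at age 1 (4.3081).

4.31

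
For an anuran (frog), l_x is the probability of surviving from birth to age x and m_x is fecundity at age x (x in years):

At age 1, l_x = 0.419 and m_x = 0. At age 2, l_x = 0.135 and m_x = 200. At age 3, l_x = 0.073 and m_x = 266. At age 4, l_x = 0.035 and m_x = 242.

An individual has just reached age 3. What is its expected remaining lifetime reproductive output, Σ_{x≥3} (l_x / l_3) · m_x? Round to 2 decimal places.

382.03

l_3 = 0.073. Conditional survival from age 3 to x is l_x / l_3.
  x=3: (0.073/0.073) × 266 = 266.0000
  x=4: (0.035/0.073) × 242 = 116.0274
Sum = 266.0000 + 116.0274 = 382.0274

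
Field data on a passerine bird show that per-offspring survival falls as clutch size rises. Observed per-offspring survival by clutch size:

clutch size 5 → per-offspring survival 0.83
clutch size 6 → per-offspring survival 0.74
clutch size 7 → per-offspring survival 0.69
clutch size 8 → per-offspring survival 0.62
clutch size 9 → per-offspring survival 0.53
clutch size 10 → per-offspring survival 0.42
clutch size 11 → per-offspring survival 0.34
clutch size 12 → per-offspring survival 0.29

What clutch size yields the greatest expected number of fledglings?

8

Expected fledglings = c × s(c):
  c=5: 5 × 0.83 = 4.150
  c=6: 6 × 0.74 = 4.440
  c=7: 7 × 0.69 = 4.830
  c=8: 8 × 0.62 = 4.960
  c=9: 9 × 0.53 = 4.770
  c=10: 10 × 0.42 = 4.200
  c=11: 11 × 0.34 = 3.740
  c=12: 12 × 0.29 = 3.480
Maximum at c = 8 (4.960 fledglings).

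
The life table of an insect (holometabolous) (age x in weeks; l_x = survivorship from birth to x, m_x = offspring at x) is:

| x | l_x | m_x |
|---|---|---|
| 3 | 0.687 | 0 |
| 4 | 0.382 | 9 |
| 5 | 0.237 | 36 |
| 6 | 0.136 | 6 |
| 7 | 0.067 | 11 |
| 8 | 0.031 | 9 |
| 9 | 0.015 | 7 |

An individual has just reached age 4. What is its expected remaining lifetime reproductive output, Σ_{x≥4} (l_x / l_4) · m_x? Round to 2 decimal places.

l_4 = 0.382. Conditional survival from age 4 to x is l_x / l_4.
  x=4: (0.382/0.382) × 9 = 9.0000
  x=5: (0.237/0.382) × 36 = 22.3351
  x=6: (0.136/0.382) × 6 = 2.1361
  x=7: (0.067/0.382) × 11 = 1.9293
  x=8: (0.031/0.382) × 9 = 0.7304
  x=9: (0.015/0.382) × 7 = 0.2749
Sum = 9.0000 + 22.3351 + 2.1361 + 1.9293 + 0.7304 + 0.2749 = 36.4058

36.41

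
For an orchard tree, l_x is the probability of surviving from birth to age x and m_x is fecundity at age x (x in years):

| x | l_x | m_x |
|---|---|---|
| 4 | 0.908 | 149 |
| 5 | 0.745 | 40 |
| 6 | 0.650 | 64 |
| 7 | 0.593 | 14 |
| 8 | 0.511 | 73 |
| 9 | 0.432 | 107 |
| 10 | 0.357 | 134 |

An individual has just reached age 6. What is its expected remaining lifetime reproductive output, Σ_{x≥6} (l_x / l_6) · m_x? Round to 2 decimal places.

l_6 = 0.650. Conditional survival from age 6 to x is l_x / l_6.
  x=6: (0.650/0.650) × 64 = 64.0000
  x=7: (0.593/0.650) × 14 = 12.7723
  x=8: (0.511/0.650) × 73 = 57.3892
  x=9: (0.432/0.650) × 107 = 71.1138
  x=10: (0.357/0.650) × 134 = 73.5969
Sum = 64.0000 + 12.7723 + 57.3892 + 71.1138 + 73.5969 = 278.8723

278.87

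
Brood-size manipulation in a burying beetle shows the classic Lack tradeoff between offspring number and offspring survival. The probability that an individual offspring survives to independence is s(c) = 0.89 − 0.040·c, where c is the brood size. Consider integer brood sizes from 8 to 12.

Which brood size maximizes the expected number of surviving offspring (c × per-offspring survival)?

11

Expected surviving offspring = c × s(c):
  c=8: 8 × 0.570 = 4.560
  c=9: 9 × 0.530 = 4.770
  c=10: 10 × 0.490 = 4.900
  c=11: 11 × 0.450 = 4.950
  c=12: 12 × 0.410 = 4.920
Maximum at c = 11 (4.950 surviving offspring).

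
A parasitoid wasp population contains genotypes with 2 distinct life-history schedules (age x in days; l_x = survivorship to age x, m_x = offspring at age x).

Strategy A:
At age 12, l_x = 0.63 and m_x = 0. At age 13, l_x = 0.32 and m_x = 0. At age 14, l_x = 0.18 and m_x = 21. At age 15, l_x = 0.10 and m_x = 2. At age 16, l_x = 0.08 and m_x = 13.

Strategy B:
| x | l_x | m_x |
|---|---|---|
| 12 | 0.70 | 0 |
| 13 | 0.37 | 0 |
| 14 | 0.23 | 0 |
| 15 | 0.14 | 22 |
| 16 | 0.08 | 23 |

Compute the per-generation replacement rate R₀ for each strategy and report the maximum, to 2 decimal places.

5.02

Strategy A: R₀ = 0.63×0 + 0.32×0 + 0.18×21 + 0.10×2 + 0.08×13 = 5.0200
Strategy B: R₀ = 0.70×0 + 0.37×0 + 0.23×0 + 0.14×22 + 0.08×23 = 4.9200
Highest R₀: strategy A with 5.0200.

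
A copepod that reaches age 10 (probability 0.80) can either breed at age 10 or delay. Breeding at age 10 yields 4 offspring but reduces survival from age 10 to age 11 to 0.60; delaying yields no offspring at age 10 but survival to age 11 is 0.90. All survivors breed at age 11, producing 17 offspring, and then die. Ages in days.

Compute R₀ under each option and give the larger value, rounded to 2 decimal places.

breed at age 10: R₀ = 0.80 × (4 + 0.60 × 17) = 0.80 × 14.2000 = 11.3600
delay to age 11: R₀ = 0.80 × (0.90 × 17) = 0.80 × 15.3000 = 12.2400
Higher: delay to age 11 (12.2400).

12.24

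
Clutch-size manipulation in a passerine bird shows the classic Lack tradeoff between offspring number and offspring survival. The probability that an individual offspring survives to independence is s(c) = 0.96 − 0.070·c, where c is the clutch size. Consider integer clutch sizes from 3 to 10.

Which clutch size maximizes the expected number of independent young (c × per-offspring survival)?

Expected independent young = c × s(c):
  c=3: 3 × 0.750 = 2.250
  c=4: 4 × 0.680 = 2.720
  c=5: 5 × 0.610 = 3.050
  c=6: 6 × 0.540 = 3.240
  c=7: 7 × 0.470 = 3.290
  c=8: 8 × 0.400 = 3.200
  c=9: 9 × 0.330 = 2.970
  c=10: 10 × 0.260 = 2.600
Maximum at c = 7 (3.290 independent young).

7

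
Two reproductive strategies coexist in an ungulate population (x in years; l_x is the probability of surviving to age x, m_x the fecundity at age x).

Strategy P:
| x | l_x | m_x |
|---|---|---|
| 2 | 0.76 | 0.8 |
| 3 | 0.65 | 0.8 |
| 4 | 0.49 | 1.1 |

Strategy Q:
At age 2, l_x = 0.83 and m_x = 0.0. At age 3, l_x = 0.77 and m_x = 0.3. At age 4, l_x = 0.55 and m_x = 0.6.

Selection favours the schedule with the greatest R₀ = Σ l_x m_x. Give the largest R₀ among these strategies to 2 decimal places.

Strategy P: R₀ = 0.76×0.8 + 0.65×0.8 + 0.49×1.1 = 1.6670
Strategy Q: R₀ = 0.83×0.0 + 0.77×0.3 + 0.55×0.6 = 0.5610
Highest R₀: strategy P with 1.6670.

1.67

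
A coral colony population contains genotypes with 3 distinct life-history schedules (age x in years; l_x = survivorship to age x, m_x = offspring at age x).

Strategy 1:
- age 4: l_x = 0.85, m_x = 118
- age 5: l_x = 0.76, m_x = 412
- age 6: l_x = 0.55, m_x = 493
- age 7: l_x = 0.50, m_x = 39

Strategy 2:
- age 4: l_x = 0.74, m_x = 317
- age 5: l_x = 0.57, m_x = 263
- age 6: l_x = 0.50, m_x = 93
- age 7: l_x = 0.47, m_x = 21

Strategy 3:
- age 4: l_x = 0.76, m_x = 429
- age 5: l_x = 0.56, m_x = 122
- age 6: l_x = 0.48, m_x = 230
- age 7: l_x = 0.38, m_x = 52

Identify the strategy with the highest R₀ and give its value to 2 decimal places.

Strategy 1: R₀ = 0.85×118 + 0.76×412 + 0.55×493 + 0.50×39 = 704.0700
Strategy 2: R₀ = 0.74×317 + 0.57×263 + 0.50×93 + 0.47×21 = 440.8600
Strategy 3: R₀ = 0.76×429 + 0.56×122 + 0.48×230 + 0.38×52 = 524.5200
Highest R₀: strategy 1 with 704.0700.

704.07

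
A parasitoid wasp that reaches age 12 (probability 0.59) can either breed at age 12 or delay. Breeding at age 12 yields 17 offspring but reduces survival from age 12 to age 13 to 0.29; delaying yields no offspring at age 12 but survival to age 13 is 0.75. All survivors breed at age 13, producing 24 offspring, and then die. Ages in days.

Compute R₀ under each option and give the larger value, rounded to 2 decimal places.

14.14

breed at age 12: R₀ = 0.59 × (17 + 0.29 × 24) = 0.59 × 23.9600 = 14.1364
delay to age 13: R₀ = 0.59 × (0.75 × 24) = 0.59 × 18.0000 = 10.6200
Higher: breed at age 12 (14.1364).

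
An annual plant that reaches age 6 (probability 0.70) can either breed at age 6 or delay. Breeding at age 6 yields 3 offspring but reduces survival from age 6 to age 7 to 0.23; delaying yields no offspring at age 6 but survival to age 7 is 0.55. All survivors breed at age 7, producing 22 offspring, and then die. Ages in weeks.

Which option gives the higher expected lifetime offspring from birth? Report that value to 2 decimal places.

breed at age 6: R₀ = 0.70 × (3 + 0.23 × 22) = 0.70 × 8.0600 = 5.6420
delay to age 7: R₀ = 0.70 × (0.55 × 22) = 0.70 × 12.1000 = 8.4700
Higher: delay to age 7 (8.4700).

8.47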